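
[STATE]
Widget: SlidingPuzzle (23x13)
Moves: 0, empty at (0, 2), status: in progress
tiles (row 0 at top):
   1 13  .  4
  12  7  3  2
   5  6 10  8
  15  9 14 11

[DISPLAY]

┌────┬────┬────┬────┐  
│  1 │ 13 │    │  4 │  
├────┼────┼────┼────┤  
│ 12 │  7 │  3 │  2 │  
├────┼────┼────┼────┤  
│  5 │  6 │ 10 │  8 │  
├────┼────┼────┼────┤  
│ 15 │  9 │ 14 │ 11 │  
└────┴────┴────┴────┘  
Moves: 0               
                       
                       
                       


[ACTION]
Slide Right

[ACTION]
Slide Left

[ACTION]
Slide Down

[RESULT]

┌────┬────┬────┬────┐  
│  1 │ 13 │    │  4 │  
├────┼────┼────┼────┤  
│ 12 │  7 │  3 │  2 │  
├────┼────┼────┼────┤  
│  5 │  6 │ 10 │  8 │  
├────┼────┼────┼────┤  
│ 15 │  9 │ 14 │ 11 │  
└────┴────┴────┴────┘  
Moves: 2               
                       
                       
                       


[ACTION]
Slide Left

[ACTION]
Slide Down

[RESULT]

┌────┬────┬────┬────┐  
│  1 │ 13 │  4 │    │  
├────┼────┼────┼────┤  
│ 12 │  7 │  3 │  2 │  
├────┼────┼────┼────┤  
│  5 │  6 │ 10 │  8 │  
├────┼────┼────┼────┤  
│ 15 │  9 │ 14 │ 11 │  
└────┴────┴────┴────┘  
Moves: 3               
                       
                       
                       


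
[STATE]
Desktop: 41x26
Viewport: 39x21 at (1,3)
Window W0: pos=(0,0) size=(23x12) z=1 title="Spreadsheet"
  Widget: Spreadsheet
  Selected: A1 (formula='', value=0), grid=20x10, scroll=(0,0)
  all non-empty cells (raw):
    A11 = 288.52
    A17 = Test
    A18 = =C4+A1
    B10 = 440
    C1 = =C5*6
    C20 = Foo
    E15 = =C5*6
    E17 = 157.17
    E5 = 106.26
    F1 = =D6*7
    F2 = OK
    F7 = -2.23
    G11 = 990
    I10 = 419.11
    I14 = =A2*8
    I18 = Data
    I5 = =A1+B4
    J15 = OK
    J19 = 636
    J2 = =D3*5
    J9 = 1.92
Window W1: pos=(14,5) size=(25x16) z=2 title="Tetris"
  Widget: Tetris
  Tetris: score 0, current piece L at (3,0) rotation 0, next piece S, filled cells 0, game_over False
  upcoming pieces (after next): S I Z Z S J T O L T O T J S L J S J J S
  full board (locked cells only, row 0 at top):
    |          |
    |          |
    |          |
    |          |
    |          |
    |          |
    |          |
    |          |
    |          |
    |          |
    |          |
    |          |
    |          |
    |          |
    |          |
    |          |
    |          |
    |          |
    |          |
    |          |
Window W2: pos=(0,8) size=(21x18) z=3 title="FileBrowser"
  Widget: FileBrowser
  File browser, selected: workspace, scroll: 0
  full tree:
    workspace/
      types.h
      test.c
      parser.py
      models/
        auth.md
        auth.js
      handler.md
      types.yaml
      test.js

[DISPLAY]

A1:                  ┃                 
       A       B     ┃                 
-------------┏━━━━━━━━━━━━━━━━━━━━━━━┓ 
  1      [0] ┃ Tetris                ┃ 
  2        0 ┠───────────────────────┨ 
━━━━━━━━━━━━━━━━━━━┓    │Next:       ┃ 
 FileBrowser       ┃    │ ░░         ┃ 
───────────────────┨    │░░          ┃ 
> [-] workspace/   ┃    │            ┃ 
    types.h        ┃    │            ┃ 
    test.c         ┃    │            ┃ 
    parser.py      ┃    │Score:      ┃ 
    [+] models/    ┃    │0           ┃ 
    handler.md     ┃    │            ┃ 
    types.yaml     ┃    │            ┃ 
    test.js        ┃    │            ┃ 
                   ┃    │            ┃ 
                   ┃━━━━━━━━━━━━━━━━━┛ 
                   ┃                   
                   ┃                   
                   ┃                   


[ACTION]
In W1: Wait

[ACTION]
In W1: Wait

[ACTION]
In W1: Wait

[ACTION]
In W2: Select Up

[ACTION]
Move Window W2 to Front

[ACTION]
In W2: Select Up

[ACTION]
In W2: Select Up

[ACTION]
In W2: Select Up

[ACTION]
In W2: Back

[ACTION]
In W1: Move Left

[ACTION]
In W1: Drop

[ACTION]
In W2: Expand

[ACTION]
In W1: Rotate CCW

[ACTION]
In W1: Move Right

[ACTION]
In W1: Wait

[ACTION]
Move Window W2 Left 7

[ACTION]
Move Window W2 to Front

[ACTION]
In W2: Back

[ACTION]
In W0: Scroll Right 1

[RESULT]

A1:                  ┃                 
       B       C     ┃                 
-------------┏━━━━━━━━━━━━━━━━━━━━━━━┓ 
  1        0 ┃ Tetris                ┃ 
  2        0 ┠───────────────────────┨ 
━━━━━━━━━━━━━━━━━━━┓    │Next:       ┃ 
 FileBrowser       ┃    │ ░░         ┃ 
───────────────────┨    │░░          ┃ 
> [-] workspace/   ┃    │            ┃ 
    types.h        ┃    │            ┃ 
    test.c         ┃    │            ┃ 
    parser.py      ┃    │Score:      ┃ 
    [+] models/    ┃    │0           ┃ 
    handler.md     ┃    │            ┃ 
    types.yaml     ┃    │            ┃ 
    test.js        ┃    │            ┃ 
                   ┃    │            ┃ 
                   ┃━━━━━━━━━━━━━━━━━┛ 
                   ┃                   
                   ┃                   
                   ┃                   


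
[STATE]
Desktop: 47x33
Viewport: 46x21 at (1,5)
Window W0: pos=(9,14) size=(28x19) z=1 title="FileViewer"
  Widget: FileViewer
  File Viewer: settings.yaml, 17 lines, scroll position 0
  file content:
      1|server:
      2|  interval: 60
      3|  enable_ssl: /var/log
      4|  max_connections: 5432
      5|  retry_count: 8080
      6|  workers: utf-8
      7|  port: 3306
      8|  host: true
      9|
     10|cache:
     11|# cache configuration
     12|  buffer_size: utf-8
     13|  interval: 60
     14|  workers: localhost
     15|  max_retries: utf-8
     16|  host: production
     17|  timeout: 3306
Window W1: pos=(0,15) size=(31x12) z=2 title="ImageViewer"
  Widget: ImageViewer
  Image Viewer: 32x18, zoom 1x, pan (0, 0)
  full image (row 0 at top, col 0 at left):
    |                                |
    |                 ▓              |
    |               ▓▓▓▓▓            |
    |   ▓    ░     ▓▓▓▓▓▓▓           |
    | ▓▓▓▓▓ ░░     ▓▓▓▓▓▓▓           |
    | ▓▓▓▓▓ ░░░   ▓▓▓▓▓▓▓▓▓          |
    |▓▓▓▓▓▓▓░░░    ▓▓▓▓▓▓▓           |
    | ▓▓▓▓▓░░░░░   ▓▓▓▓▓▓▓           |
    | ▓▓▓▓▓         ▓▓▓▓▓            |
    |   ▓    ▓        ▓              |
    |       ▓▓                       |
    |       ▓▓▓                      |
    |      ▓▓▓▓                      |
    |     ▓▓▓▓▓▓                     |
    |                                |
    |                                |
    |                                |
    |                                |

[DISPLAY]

                                              
                                              
                                              
                                              
                                              
                                              
                                              
                                              
                                              
        ┏━━━━━━━━━━━━━━━━━━━━━━━━━━┓          
━━━━━━━━━━━━━━━━━━━━━━━━━━━━━┓     ┃          
 ImageViewer                 ┃─────┨          
─────────────────────────────┨    ▲┃          
                             ┃    █┃          
                 ▓           ┃g   ░┃          
               ▓▓▓▓▓         ┃32  ░┃          
   ▓    ░     ▓▓▓▓▓▓▓        ┃    ░┃          
 ▓▓▓▓▓ ░░     ▓▓▓▓▓▓▓        ┃    ░┃          
 ▓▓▓▓▓ ░░░   ▓▓▓▓▓▓▓▓▓       ┃    ░┃          
▓▓▓▓▓▓▓░░░    ▓▓▓▓▓▓▓        ┃    ░┃          
 ▓▓▓▓▓░░░░░   ▓▓▓▓▓▓▓        ┃    ░┃          


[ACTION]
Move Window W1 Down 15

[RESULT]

                                              
                                              
                                              
                                              
                                              
                                              
                                              
                                              
                                              
        ┏━━━━━━━━━━━━━━━━━━━━━━━━━━┓          
        ┃ FileViewer               ┃          
        ┠──────────────────────────┨          
        ┃server:                  ▲┃          
        ┃  interval: 60           █┃          
        ┃  enable_ssl: /var/log   ░┃          
        ┃  max_connections: 5432  ░┃          
━━━━━━━━━━━━━━━━━━━━━━━━━━━━━┓    ░┃          
 ImageViewer                 ┃    ░┃          
─────────────────────────────┨    ░┃          
                             ┃    ░┃          
                 ▓           ┃    ░┃          


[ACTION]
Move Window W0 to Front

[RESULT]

                                              
                                              
                                              
                                              
                                              
                                              
                                              
                                              
                                              
        ┏━━━━━━━━━━━━━━━━━━━━━━━━━━┓          
        ┃ FileViewer               ┃          
        ┠──────────────────────────┨          
        ┃server:                  ▲┃          
        ┃  interval: 60           █┃          
        ┃  enable_ssl: /var/log   ░┃          
        ┃  max_connections: 5432  ░┃          
━━━━━━━━┃  retry_count: 8080      ░┃          
 ImageVi┃  workers: utf-8         ░┃          
────────┃  port: 3306             ░┃          
        ┃  host: true             ░┃          
        ┃                         ░┃          


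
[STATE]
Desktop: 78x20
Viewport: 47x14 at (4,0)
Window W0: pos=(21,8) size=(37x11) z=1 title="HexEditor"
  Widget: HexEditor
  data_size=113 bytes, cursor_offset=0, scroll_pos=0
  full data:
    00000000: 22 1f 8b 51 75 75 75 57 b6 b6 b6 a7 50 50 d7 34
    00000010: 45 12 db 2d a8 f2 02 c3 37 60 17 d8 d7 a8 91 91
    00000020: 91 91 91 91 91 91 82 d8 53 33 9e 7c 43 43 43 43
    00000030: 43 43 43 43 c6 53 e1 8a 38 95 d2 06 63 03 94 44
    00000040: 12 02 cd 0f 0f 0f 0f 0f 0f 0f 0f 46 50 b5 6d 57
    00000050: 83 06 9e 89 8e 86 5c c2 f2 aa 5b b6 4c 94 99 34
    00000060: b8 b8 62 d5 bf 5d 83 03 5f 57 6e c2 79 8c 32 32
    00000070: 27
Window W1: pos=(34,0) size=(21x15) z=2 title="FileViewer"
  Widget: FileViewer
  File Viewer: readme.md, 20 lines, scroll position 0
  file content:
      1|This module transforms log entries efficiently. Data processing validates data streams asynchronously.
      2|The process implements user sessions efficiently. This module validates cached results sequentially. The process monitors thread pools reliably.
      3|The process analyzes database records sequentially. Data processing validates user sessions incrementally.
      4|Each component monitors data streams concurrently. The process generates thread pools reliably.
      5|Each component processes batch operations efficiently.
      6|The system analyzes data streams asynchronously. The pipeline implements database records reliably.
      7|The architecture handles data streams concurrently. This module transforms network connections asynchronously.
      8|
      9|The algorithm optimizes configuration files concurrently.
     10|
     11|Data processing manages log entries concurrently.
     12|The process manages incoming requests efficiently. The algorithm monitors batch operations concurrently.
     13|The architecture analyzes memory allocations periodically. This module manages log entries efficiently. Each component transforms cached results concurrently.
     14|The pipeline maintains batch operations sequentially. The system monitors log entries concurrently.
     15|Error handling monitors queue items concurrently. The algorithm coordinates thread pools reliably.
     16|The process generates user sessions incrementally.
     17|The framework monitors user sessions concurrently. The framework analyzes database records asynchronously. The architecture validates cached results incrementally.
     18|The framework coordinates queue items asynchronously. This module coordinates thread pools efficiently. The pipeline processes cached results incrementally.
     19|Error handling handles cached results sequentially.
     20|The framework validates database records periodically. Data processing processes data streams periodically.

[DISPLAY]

                              ┏━━━━━━━━━━━━━━━━
                              ┃ FileViewer     
                              ┠────────────────
                              ┃This module tran
                              ┃The process impl
                              ┃The process anal
                              ┃Each component m
                              ┃Each component p
                 ┏━━━━━━━━━━━━┃The system analy
                 ┃ HexEditor  ┃The architecture
                 ┠────────────┃                
                 ┃00000000  22┃The algorithm op
                 ┃00000010  45┃                
                 ┃00000020  91┃Data processing 


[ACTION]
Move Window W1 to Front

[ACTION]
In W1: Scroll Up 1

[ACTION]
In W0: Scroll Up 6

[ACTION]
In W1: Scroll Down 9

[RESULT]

                              ┏━━━━━━━━━━━━━━━━
                              ┃ FileViewer     
                              ┠────────────────
                              ┃                
                              ┃Data processing 
                              ┃The process mana
                              ┃The architecture
                              ┃The pipeline mai
                 ┏━━━━━━━━━━━━┃Error handling m
                 ┃ HexEditor  ┃The process gene
                 ┠────────────┃The framework mo
                 ┃00000000  22┃The framework co
                 ┃00000010  45┃Error handling h
                 ┃00000020  91┃The framework va


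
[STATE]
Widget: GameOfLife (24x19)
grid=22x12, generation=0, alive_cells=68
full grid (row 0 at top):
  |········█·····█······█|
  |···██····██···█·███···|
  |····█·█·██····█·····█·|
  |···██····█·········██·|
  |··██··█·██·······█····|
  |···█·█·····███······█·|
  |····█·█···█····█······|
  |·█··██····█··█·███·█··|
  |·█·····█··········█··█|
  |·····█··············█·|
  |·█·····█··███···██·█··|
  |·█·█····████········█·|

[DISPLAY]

Gen: 0                  
········█·····█······█  
···██····██···█·███···  
····█·█·██····█·····█·  
···██····█·········██·  
··██··█·██·······█····  
···█·█·····███······█·  
····█·█···█····█······  
·█··██····█··█·███·█··  
·█·····█··········█··█  
·····█··············█·  
·█·····█··███···██·█··  
·█·█····████········█·  
                        
                        
                        
                        
                        
                        


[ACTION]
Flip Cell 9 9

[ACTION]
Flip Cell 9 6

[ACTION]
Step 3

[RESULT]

Gen: 3                  
··············█·█·····  
····██··██···██···█···  
····█·········█·███···  
··█·█·███·██·····██··█  
·█·····███··██······█·  
·······█·█····█·······  
·····██····██·········  
··█·██·······██·······  
···██·██··············  
·····███···█········██  
·····██·██·█··········  
·······█··············  
                        
                        
                        
                        
                        
                        


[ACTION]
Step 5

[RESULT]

Gen: 8                  
···············█·█····  
····███·······██·██···  
···█···██·█····█··█···  
···██·····█····██·███·  
····██····███·········  
·······█····█·········  
·······█··██·█········  
········█····█········  
········█···█·········  
······················  
······················  
······················  
                        
                        
                        
                        
                        
                        


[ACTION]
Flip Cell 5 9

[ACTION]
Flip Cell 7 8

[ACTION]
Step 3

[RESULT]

Gen: 11                 
····██········██·██···  
···██████····█···█·█··  
··██··█·······█····█··  
··██·█··█·██···██··██·  
··██····█·███···█··█··  
····██·······██·······  
······███·██·██·······  
·········████·········  
······················  
······················  
······················  
······················  
                        
                        
                        
                        
                        
                        


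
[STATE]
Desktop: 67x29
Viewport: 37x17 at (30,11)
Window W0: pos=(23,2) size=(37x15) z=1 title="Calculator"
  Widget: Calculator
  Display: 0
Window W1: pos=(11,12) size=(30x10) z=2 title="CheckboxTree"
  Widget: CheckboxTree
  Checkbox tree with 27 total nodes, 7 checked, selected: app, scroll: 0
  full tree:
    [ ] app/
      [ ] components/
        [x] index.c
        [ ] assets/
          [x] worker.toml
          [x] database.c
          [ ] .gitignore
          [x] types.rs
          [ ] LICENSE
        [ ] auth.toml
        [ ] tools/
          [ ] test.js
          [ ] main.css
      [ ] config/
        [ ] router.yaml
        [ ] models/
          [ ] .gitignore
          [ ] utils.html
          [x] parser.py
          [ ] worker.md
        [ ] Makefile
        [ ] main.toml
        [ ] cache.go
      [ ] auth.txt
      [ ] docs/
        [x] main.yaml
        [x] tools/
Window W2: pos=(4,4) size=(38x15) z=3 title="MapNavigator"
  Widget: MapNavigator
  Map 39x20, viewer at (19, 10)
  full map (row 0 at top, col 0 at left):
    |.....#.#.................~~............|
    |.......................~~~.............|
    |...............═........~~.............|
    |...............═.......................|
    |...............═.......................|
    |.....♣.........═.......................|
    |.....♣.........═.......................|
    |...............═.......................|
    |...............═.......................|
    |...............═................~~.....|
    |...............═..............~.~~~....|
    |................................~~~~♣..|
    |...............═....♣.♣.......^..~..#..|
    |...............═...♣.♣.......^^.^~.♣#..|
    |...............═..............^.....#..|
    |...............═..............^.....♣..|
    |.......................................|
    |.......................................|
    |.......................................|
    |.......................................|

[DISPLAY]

......~~...┃                 ┃       
....~.~~~..┃                 ┃       
......~~~~♣┃                 ┃       
....^..~..#┃                 ┃       
...^^.^~.♣#┃                 ┃       
....^.....#┃━━━━━━━━━━━━━━━━━┛       
....^.....♣┃                         
━━━━━━━━━━━┛                         
toml      ┃                          
e.c       ┃                          
━━━━━━━━━━┛                          
                                     
                                     
                                     
                                     
                                     
                                     


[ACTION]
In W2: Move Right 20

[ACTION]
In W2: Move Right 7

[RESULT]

           ┃                 ┃       
           ┃                 ┃       
           ┃                 ┃       
           ┃                 ┃       
           ┃                 ┃       
           ┃━━━━━━━━━━━━━━━━━┛       
           ┃                         
━━━━━━━━━━━┛                         
toml      ┃                          
e.c       ┃                          
━━━━━━━━━━┛                          
                                     
                                     
                                     
                                     
                                     
                                     


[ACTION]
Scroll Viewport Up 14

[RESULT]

                                     
                                     
━━━━━━━━━━━━━━━━━━━━━━━━━━━━━┓       
lator                        ┃       
━━━━━━━━━━━┓─────────────────┨       
           ┃                0┃       
───────────┨                 ┃       
           ┃                 ┃       
           ┃                 ┃       
           ┃                 ┃       
           ┃                 ┃       
           ┃                 ┃       
           ┃                 ┃       
           ┃                 ┃       
           ┃                 ┃       
           ┃                 ┃       
           ┃━━━━━━━━━━━━━━━━━┛       


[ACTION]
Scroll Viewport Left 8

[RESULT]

                                     
                                     
 ┏━━━━━━━━━━━━━━━━━━━━━━━━━━━━━━━━━━━
 ┃ Calculator                        
━━━━━━━━━━━━━━━━━━━┓─────────────────
                   ┃                0
───────────────────┨                 
..                 ┃                 
..                 ┃                 
..                 ┃                 
..                 ┃                 
..                 ┃                 
.@                 ┃                 
..                 ┃                 
..                 ┃                 
..                 ┃                 
..                 ┃━━━━━━━━━━━━━━━━━


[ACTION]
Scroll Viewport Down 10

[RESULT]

..                 ┃                 
..                 ┃                 
.@                 ┃                 
..                 ┃                 
..                 ┃                 
..                 ┃                 
..                 ┃━━━━━━━━━━━━━━━━━
..                 ┃                 
━━━━━━━━━━━━━━━━━━━┛                 
 worker.toml      ┃                  
 database.c       ┃                  
━━━━━━━━━━━━━━━━━━┛                  
                                     
                                     
                                     
                                     
                                     


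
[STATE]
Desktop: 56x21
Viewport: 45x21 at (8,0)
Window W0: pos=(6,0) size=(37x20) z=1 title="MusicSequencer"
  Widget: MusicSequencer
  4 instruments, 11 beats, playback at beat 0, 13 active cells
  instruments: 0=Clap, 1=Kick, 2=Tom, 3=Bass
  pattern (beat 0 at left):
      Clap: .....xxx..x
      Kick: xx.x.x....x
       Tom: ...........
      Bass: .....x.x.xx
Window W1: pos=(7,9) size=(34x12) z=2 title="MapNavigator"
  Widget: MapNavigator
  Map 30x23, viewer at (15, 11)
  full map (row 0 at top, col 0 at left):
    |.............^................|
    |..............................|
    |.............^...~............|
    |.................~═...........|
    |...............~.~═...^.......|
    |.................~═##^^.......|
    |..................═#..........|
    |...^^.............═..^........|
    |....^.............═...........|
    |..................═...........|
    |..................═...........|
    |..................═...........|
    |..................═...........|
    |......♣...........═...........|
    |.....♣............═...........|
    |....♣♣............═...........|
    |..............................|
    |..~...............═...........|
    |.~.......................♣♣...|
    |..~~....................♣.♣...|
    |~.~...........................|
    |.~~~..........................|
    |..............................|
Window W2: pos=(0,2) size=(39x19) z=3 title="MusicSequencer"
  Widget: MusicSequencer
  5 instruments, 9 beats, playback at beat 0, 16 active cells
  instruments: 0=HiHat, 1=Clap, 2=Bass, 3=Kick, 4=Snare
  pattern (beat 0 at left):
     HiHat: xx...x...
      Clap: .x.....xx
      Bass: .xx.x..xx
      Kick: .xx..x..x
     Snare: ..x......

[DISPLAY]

━━━━━━━━━━━━━━━━━━━━━━━━━━━━━━━━━━┓          
MusicSequencer                    ┃          
━━━━━━━━━━━━━━━━━━━━━━━━━━━━━━┓───┨          
equencer                      ┃   ┃          
──────────────────────────────┨   ┃          
12345678                      ┃   ┃          
█···█···                      ┃   ┃          
█·····██                      ┃   ┃          
██·█··██                      ┃   ┃          
██··█··█                      ┃━┓ ┃          
·█······                      ┃ ┃ ┃          
                              ┃─┨ ┃          
                              ┃ ┃ ┃          
                              ┃ ┃ ┃          
                              ┃ ┃ ┃          
                              ┃ ┃ ┃          
                              ┃ ┃ ┃          
                              ┃ ┃ ┃          
                              ┃ ┃ ┃          
                              ┃ ┃━┛          
━━━━━━━━━━━━━━━━━━━━━━━━━━━━━━┛━┛            


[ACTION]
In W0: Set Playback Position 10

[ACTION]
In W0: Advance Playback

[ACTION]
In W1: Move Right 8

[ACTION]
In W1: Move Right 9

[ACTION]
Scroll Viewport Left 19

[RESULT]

      ┏━━━━━━━━━━━━━━━━━━━━━━━━━━━━━━━━━━━┓  
      ┃ MusicSequencer                    ┃  
┏━━━━━━━━━━━━━━━━━━━━━━━━━━━━━━━━━━━━━┓───┨  
┃ MusicSequencer                      ┃   ┃  
┠─────────────────────────────────────┨   ┃  
┃      ▼12345678                      ┃   ┃  
┃ HiHat██···█···                      ┃   ┃  
┃  Clap·█·····██                      ┃   ┃  
┃  Bass·██·█··██                      ┃   ┃  
┃  Kick·██··█··█                      ┃━┓ ┃  
┃ Snare··█······                      ┃ ┃ ┃  
┃                                     ┃─┨ ┃  
┃                                     ┃ ┃ ┃  
┃                                     ┃ ┃ ┃  
┃                                     ┃ ┃ ┃  
┃                                     ┃ ┃ ┃  
┃                                     ┃ ┃ ┃  
┃                                     ┃ ┃ ┃  
┃                                     ┃ ┃ ┃  
┃                                     ┃ ┃━┛  
┗━━━━━━━━━━━━━━━━━━━━━━━━━━━━━━━━━━━━━┛━┛    


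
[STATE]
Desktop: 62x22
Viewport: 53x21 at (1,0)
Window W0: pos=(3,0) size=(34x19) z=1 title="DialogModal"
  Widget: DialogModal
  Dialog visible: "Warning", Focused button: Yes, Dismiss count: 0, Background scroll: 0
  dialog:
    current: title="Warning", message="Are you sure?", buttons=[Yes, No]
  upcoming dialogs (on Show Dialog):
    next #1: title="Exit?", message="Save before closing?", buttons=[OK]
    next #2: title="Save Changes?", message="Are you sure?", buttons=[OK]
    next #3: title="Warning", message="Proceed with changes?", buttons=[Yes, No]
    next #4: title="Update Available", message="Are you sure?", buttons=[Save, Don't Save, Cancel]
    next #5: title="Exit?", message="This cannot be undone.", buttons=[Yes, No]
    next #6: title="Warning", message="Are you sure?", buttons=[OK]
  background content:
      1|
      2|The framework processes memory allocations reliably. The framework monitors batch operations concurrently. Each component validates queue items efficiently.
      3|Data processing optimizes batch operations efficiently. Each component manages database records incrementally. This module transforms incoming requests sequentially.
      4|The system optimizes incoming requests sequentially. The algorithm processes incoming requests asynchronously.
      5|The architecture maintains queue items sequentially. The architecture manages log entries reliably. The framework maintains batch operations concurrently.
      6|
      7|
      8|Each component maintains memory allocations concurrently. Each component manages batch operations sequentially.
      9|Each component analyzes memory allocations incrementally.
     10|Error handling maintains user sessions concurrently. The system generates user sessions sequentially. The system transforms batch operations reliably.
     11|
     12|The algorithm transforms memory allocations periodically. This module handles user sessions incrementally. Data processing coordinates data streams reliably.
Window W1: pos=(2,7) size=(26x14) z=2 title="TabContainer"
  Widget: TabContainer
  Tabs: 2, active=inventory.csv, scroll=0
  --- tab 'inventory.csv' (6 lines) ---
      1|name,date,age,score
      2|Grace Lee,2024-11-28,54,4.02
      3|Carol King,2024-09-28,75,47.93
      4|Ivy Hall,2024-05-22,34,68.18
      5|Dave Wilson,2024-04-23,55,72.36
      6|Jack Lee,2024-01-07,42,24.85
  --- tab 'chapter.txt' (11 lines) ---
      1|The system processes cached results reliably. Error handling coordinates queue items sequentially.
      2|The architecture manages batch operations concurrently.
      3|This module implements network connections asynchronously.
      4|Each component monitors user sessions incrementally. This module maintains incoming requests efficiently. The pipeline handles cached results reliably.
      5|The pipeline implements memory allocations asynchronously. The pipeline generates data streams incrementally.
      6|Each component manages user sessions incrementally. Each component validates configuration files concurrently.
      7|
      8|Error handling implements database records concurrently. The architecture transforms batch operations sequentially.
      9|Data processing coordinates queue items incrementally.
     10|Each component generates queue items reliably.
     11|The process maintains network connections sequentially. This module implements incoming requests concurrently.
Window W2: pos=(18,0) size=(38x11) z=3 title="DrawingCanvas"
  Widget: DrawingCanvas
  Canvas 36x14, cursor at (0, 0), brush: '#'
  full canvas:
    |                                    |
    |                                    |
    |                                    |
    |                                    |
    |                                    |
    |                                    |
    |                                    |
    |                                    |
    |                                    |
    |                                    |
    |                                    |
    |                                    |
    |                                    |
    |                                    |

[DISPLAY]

  ┏━━━━━━━━━━━━━━┏━━━━━━━━━━━━━━━━━━━━━━━━━━━━━━━━━━━
  ┃ DialogModal  ┃ DrawingCanvas                     
  ┠──────────────┠───────────────────────────────────
  ┃              ┃+                                  
  ┃The framework ┃                                   
  ┃Data processin┃                                   
  ┃The system opt┃                                   
 ┏━━━━━━━━━━━━━━━┃                                   
 ┃ TabContainer  ┃                                   
 ┠───────────────┃                                   
 ┃[inventory.csv]┗━━━━━━━━━━━━━━━━━━━━━━━━━━━━━━━━━━━
 ┃────────────────────────┃memory a┃                 
 ┃name,date,age,score     ┃ user se┃                 
 ┃Grace Lee,2024-11-28,54,┃        ┃                 
 ┃Carol King,2024-09-28,75┃ memory ┃                 
 ┃Ivy Hall,2024-05-22,34,6┃        ┃                 
 ┃Dave Wilson,2024-04-23,5┃        ┃                 
 ┃Jack Lee,2024-01-07,42,2┃        ┃                 
 ┃                        ┃━━━━━━━━┛                 
 ┃                        ┃                          
 ┗━━━━━━━━━━━━━━━━━━━━━━━━┛                          


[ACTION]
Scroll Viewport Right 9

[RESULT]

━━━━━━━━━┏━━━━━━━━━━━━━━━━━━━━━━━━━━━━━━━━━━━━┓      
ogModal  ┃ DrawingCanvas                      ┃      
─────────┠────────────────────────────────────┨      
         ┃+                                   ┃      
ramework ┃                                    ┃      
processin┃                                    ┃      
ystem opt┃                                    ┃      
━━━━━━━━━┃                                    ┃      
ntainer  ┃                                    ┃      
─────────┃                                    ┃      
tory.csv]┗━━━━━━━━━━━━━━━━━━━━━━━━━━━━━━━━━━━━┛      
──────────────────┃memory a┃                         
ate,age,score     ┃ user se┃                         
Lee,2024-11-28,54,┃        ┃                         
King,2024-09-28,75┃ memory ┃                         
ll,2024-05-22,34,6┃        ┃                         
ilson,2024-04-23,5┃        ┃                         
ee,2024-01-07,42,2┃        ┃                         
                  ┃━━━━━━━━┛                         
                  ┃                                  
━━━━━━━━━━━━━━━━━━┛                                  


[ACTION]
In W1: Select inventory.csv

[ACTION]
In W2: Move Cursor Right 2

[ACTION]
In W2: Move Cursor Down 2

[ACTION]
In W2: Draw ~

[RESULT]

━━━━━━━━━┏━━━━━━━━━━━━━━━━━━━━━━━━━━━━━━━━━━━━┓      
ogModal  ┃ DrawingCanvas                      ┃      
─────────┠────────────────────────────────────┨      
         ┃                                    ┃      
ramework ┃                                    ┃      
processin┃  ~                                 ┃      
ystem opt┃                                    ┃      
━━━━━━━━━┃                                    ┃      
ntainer  ┃                                    ┃      
─────────┃                                    ┃      
tory.csv]┗━━━━━━━━━━━━━━━━━━━━━━━━━━━━━━━━━━━━┛      
──────────────────┃memory a┃                         
ate,age,score     ┃ user se┃                         
Lee,2024-11-28,54,┃        ┃                         
King,2024-09-28,75┃ memory ┃                         
ll,2024-05-22,34,6┃        ┃                         
ilson,2024-04-23,5┃        ┃                         
ee,2024-01-07,42,2┃        ┃                         
                  ┃━━━━━━━━┛                         
                  ┃                                  
━━━━━━━━━━━━━━━━━━┛                                  
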